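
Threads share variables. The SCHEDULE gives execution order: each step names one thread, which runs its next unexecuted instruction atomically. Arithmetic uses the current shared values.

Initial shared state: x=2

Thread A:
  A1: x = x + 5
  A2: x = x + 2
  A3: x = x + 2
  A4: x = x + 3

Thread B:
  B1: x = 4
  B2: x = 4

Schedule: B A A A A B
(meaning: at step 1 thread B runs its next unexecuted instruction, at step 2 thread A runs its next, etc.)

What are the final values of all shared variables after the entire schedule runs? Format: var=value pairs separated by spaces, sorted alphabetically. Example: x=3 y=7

Step 1: thread B executes B1 (x = 4). Shared: x=4. PCs: A@0 B@1
Step 2: thread A executes A1 (x = x + 5). Shared: x=9. PCs: A@1 B@1
Step 3: thread A executes A2 (x = x + 2). Shared: x=11. PCs: A@2 B@1
Step 4: thread A executes A3 (x = x + 2). Shared: x=13. PCs: A@3 B@1
Step 5: thread A executes A4 (x = x + 3). Shared: x=16. PCs: A@4 B@1
Step 6: thread B executes B2 (x = 4). Shared: x=4. PCs: A@4 B@2

Answer: x=4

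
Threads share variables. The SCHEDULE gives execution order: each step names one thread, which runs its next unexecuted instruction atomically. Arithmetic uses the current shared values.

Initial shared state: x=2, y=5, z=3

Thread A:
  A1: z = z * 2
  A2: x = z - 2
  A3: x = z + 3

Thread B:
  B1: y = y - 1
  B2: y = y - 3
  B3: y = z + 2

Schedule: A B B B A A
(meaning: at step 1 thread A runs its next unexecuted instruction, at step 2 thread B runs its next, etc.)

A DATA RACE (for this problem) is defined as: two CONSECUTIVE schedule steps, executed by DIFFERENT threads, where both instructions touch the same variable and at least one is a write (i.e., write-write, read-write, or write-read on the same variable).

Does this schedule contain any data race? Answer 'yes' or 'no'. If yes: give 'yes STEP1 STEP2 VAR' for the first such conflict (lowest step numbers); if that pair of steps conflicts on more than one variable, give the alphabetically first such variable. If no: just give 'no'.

Answer: no

Derivation:
Steps 1,2: A(r=z,w=z) vs B(r=y,w=y). No conflict.
Steps 2,3: same thread (B). No race.
Steps 3,4: same thread (B). No race.
Steps 4,5: B(r=z,w=y) vs A(r=z,w=x). No conflict.
Steps 5,6: same thread (A). No race.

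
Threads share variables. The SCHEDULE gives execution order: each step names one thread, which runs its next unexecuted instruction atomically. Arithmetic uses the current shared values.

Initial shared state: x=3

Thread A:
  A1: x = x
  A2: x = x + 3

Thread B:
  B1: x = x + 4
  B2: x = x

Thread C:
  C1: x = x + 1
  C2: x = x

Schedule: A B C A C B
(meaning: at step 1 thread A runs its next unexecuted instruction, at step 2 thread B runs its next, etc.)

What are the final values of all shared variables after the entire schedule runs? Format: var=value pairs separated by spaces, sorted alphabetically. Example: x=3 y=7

Step 1: thread A executes A1 (x = x). Shared: x=3. PCs: A@1 B@0 C@0
Step 2: thread B executes B1 (x = x + 4). Shared: x=7. PCs: A@1 B@1 C@0
Step 3: thread C executes C1 (x = x + 1). Shared: x=8. PCs: A@1 B@1 C@1
Step 4: thread A executes A2 (x = x + 3). Shared: x=11. PCs: A@2 B@1 C@1
Step 5: thread C executes C2 (x = x). Shared: x=11. PCs: A@2 B@1 C@2
Step 6: thread B executes B2 (x = x). Shared: x=11. PCs: A@2 B@2 C@2

Answer: x=11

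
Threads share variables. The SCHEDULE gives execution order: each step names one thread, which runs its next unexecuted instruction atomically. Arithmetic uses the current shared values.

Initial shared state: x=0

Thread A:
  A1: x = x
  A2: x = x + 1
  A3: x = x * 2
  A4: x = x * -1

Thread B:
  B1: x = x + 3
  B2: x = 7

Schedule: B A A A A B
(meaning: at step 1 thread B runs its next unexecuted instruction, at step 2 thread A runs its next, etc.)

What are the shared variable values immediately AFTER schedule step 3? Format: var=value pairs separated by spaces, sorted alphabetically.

Answer: x=4

Derivation:
Step 1: thread B executes B1 (x = x + 3). Shared: x=3. PCs: A@0 B@1
Step 2: thread A executes A1 (x = x). Shared: x=3. PCs: A@1 B@1
Step 3: thread A executes A2 (x = x + 1). Shared: x=4. PCs: A@2 B@1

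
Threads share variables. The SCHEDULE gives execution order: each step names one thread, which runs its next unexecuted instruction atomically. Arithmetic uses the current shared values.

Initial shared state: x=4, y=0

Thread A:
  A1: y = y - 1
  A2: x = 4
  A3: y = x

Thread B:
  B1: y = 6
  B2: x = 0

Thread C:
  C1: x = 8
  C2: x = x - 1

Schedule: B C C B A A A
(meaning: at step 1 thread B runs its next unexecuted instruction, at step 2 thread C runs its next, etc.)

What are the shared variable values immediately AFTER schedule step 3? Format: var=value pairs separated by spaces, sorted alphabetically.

Answer: x=7 y=6

Derivation:
Step 1: thread B executes B1 (y = 6). Shared: x=4 y=6. PCs: A@0 B@1 C@0
Step 2: thread C executes C1 (x = 8). Shared: x=8 y=6. PCs: A@0 B@1 C@1
Step 3: thread C executes C2 (x = x - 1). Shared: x=7 y=6. PCs: A@0 B@1 C@2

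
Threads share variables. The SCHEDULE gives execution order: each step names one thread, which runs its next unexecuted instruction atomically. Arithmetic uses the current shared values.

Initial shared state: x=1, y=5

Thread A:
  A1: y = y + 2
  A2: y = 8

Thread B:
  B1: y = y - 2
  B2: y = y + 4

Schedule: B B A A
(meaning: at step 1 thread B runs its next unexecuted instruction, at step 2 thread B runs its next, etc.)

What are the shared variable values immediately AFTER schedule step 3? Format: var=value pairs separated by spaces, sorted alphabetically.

Answer: x=1 y=9

Derivation:
Step 1: thread B executes B1 (y = y - 2). Shared: x=1 y=3. PCs: A@0 B@1
Step 2: thread B executes B2 (y = y + 4). Shared: x=1 y=7. PCs: A@0 B@2
Step 3: thread A executes A1 (y = y + 2). Shared: x=1 y=9. PCs: A@1 B@2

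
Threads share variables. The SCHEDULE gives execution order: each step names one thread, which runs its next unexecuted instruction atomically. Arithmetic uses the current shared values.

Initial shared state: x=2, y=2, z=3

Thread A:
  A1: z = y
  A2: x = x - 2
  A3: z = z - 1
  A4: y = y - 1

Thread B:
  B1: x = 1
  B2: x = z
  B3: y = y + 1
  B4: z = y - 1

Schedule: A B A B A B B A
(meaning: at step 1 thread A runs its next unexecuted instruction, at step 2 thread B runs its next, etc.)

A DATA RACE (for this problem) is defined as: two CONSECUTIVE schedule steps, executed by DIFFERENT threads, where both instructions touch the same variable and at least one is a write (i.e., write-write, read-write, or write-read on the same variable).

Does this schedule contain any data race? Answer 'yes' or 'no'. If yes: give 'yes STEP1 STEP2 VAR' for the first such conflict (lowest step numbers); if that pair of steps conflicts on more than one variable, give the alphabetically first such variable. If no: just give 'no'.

Steps 1,2: A(r=y,w=z) vs B(r=-,w=x). No conflict.
Steps 2,3: B(x = 1) vs A(x = x - 2). RACE on x (W-W).
Steps 3,4: A(x = x - 2) vs B(x = z). RACE on x (W-W).
Steps 4,5: B(x = z) vs A(z = z - 1). RACE on z (R-W).
Steps 5,6: A(r=z,w=z) vs B(r=y,w=y). No conflict.
Steps 6,7: same thread (B). No race.
Steps 7,8: B(z = y - 1) vs A(y = y - 1). RACE on y (R-W).
First conflict at steps 2,3.

Answer: yes 2 3 x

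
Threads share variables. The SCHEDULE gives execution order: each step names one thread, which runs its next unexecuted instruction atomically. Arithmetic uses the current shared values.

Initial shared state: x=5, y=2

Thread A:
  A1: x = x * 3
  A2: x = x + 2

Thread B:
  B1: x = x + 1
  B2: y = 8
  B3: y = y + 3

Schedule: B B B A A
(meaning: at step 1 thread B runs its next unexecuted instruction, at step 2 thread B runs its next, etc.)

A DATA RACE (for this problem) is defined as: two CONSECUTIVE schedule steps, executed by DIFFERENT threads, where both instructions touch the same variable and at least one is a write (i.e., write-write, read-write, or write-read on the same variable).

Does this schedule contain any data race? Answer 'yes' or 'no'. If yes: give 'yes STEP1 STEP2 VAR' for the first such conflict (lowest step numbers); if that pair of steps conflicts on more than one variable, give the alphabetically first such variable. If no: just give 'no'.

Answer: no

Derivation:
Steps 1,2: same thread (B). No race.
Steps 2,3: same thread (B). No race.
Steps 3,4: B(r=y,w=y) vs A(r=x,w=x). No conflict.
Steps 4,5: same thread (A). No race.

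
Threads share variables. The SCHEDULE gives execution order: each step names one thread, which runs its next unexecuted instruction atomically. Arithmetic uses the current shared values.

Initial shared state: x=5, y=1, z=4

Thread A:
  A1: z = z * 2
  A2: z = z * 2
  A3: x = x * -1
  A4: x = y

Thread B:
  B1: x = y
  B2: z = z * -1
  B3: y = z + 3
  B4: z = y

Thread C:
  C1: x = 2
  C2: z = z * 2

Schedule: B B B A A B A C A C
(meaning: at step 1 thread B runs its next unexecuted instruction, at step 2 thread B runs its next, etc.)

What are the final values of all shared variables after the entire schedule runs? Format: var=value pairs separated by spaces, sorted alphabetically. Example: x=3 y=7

Step 1: thread B executes B1 (x = y). Shared: x=1 y=1 z=4. PCs: A@0 B@1 C@0
Step 2: thread B executes B2 (z = z * -1). Shared: x=1 y=1 z=-4. PCs: A@0 B@2 C@0
Step 3: thread B executes B3 (y = z + 3). Shared: x=1 y=-1 z=-4. PCs: A@0 B@3 C@0
Step 4: thread A executes A1 (z = z * 2). Shared: x=1 y=-1 z=-8. PCs: A@1 B@3 C@0
Step 5: thread A executes A2 (z = z * 2). Shared: x=1 y=-1 z=-16. PCs: A@2 B@3 C@0
Step 6: thread B executes B4 (z = y). Shared: x=1 y=-1 z=-1. PCs: A@2 B@4 C@0
Step 7: thread A executes A3 (x = x * -1). Shared: x=-1 y=-1 z=-1. PCs: A@3 B@4 C@0
Step 8: thread C executes C1 (x = 2). Shared: x=2 y=-1 z=-1. PCs: A@3 B@4 C@1
Step 9: thread A executes A4 (x = y). Shared: x=-1 y=-1 z=-1. PCs: A@4 B@4 C@1
Step 10: thread C executes C2 (z = z * 2). Shared: x=-1 y=-1 z=-2. PCs: A@4 B@4 C@2

Answer: x=-1 y=-1 z=-2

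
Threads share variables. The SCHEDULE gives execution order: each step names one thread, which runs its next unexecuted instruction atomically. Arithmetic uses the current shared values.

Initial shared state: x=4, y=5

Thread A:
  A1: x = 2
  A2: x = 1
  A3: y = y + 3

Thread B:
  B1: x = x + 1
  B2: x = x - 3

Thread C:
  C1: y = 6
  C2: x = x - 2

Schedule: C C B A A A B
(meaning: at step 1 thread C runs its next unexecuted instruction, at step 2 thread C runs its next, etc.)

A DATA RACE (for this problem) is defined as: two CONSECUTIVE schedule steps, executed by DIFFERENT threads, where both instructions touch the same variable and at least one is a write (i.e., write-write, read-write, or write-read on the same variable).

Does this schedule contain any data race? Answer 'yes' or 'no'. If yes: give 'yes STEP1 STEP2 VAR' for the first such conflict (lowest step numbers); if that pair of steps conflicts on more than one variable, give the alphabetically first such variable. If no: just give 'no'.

Steps 1,2: same thread (C). No race.
Steps 2,3: C(x = x - 2) vs B(x = x + 1). RACE on x (W-W).
Steps 3,4: B(x = x + 1) vs A(x = 2). RACE on x (W-W).
Steps 4,5: same thread (A). No race.
Steps 5,6: same thread (A). No race.
Steps 6,7: A(r=y,w=y) vs B(r=x,w=x). No conflict.
First conflict at steps 2,3.

Answer: yes 2 3 x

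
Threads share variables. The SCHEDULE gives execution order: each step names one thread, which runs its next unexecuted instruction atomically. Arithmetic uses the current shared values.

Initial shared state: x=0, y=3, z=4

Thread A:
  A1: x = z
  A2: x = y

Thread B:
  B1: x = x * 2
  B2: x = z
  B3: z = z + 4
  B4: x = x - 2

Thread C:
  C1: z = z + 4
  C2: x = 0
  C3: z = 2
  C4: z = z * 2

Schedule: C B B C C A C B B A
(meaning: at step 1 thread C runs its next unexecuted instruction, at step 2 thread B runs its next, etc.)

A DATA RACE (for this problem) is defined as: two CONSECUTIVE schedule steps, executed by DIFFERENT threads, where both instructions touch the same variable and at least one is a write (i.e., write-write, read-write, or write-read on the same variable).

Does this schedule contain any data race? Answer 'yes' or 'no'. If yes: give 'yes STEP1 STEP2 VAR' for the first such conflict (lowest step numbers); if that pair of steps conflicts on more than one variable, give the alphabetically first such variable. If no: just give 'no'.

Steps 1,2: C(r=z,w=z) vs B(r=x,w=x). No conflict.
Steps 2,3: same thread (B). No race.
Steps 3,4: B(x = z) vs C(x = 0). RACE on x (W-W).
Steps 4,5: same thread (C). No race.
Steps 5,6: C(z = 2) vs A(x = z). RACE on z (W-R).
Steps 6,7: A(x = z) vs C(z = z * 2). RACE on z (R-W).
Steps 7,8: C(z = z * 2) vs B(z = z + 4). RACE on z (W-W).
Steps 8,9: same thread (B). No race.
Steps 9,10: B(x = x - 2) vs A(x = y). RACE on x (W-W).
First conflict at steps 3,4.

Answer: yes 3 4 x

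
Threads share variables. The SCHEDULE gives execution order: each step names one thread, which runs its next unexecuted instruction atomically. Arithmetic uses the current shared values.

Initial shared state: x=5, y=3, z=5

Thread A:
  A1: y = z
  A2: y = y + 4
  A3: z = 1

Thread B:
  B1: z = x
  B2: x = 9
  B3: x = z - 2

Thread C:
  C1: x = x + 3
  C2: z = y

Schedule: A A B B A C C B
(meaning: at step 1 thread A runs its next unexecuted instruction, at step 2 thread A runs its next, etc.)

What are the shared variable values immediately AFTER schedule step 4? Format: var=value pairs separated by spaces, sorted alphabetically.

Answer: x=9 y=9 z=5

Derivation:
Step 1: thread A executes A1 (y = z). Shared: x=5 y=5 z=5. PCs: A@1 B@0 C@0
Step 2: thread A executes A2 (y = y + 4). Shared: x=5 y=9 z=5. PCs: A@2 B@0 C@0
Step 3: thread B executes B1 (z = x). Shared: x=5 y=9 z=5. PCs: A@2 B@1 C@0
Step 4: thread B executes B2 (x = 9). Shared: x=9 y=9 z=5. PCs: A@2 B@2 C@0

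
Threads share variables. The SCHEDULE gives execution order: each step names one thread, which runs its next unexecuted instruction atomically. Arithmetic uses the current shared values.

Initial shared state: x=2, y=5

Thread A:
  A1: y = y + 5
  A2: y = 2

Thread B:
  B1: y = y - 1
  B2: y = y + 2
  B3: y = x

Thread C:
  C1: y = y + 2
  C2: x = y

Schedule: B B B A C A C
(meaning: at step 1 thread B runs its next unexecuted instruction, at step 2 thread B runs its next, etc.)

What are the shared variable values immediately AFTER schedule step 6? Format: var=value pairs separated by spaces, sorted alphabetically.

Answer: x=2 y=2

Derivation:
Step 1: thread B executes B1 (y = y - 1). Shared: x=2 y=4. PCs: A@0 B@1 C@0
Step 2: thread B executes B2 (y = y + 2). Shared: x=2 y=6. PCs: A@0 B@2 C@0
Step 3: thread B executes B3 (y = x). Shared: x=2 y=2. PCs: A@0 B@3 C@0
Step 4: thread A executes A1 (y = y + 5). Shared: x=2 y=7. PCs: A@1 B@3 C@0
Step 5: thread C executes C1 (y = y + 2). Shared: x=2 y=9. PCs: A@1 B@3 C@1
Step 6: thread A executes A2 (y = 2). Shared: x=2 y=2. PCs: A@2 B@3 C@1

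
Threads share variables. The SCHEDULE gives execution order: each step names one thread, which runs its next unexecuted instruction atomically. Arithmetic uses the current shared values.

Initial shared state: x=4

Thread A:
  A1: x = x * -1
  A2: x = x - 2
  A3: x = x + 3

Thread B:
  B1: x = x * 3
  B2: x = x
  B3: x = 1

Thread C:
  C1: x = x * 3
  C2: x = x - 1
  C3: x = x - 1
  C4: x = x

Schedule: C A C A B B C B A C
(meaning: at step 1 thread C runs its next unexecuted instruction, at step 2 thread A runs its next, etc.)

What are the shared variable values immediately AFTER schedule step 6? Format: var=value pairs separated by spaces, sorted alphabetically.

Step 1: thread C executes C1 (x = x * 3). Shared: x=12. PCs: A@0 B@0 C@1
Step 2: thread A executes A1 (x = x * -1). Shared: x=-12. PCs: A@1 B@0 C@1
Step 3: thread C executes C2 (x = x - 1). Shared: x=-13. PCs: A@1 B@0 C@2
Step 4: thread A executes A2 (x = x - 2). Shared: x=-15. PCs: A@2 B@0 C@2
Step 5: thread B executes B1 (x = x * 3). Shared: x=-45. PCs: A@2 B@1 C@2
Step 6: thread B executes B2 (x = x). Shared: x=-45. PCs: A@2 B@2 C@2

Answer: x=-45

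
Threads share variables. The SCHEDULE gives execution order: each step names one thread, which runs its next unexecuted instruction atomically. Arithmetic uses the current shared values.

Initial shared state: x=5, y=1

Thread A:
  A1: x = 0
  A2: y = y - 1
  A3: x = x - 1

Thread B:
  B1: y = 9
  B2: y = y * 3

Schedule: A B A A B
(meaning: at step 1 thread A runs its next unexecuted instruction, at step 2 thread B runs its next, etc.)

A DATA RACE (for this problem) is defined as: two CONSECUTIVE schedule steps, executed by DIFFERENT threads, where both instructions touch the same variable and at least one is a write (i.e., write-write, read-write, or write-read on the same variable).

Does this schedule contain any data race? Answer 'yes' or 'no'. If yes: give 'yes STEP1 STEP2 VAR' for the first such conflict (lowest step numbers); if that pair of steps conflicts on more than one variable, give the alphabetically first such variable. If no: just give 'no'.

Steps 1,2: A(r=-,w=x) vs B(r=-,w=y). No conflict.
Steps 2,3: B(y = 9) vs A(y = y - 1). RACE on y (W-W).
Steps 3,4: same thread (A). No race.
Steps 4,5: A(r=x,w=x) vs B(r=y,w=y). No conflict.
First conflict at steps 2,3.

Answer: yes 2 3 y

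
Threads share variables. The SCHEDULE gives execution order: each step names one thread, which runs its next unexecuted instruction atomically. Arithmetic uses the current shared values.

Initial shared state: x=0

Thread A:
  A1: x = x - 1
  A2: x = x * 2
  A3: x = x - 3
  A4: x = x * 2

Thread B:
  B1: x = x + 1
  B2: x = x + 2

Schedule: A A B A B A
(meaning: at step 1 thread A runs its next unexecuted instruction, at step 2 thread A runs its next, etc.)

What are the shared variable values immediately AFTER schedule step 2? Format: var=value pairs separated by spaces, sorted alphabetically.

Step 1: thread A executes A1 (x = x - 1). Shared: x=-1. PCs: A@1 B@0
Step 2: thread A executes A2 (x = x * 2). Shared: x=-2. PCs: A@2 B@0

Answer: x=-2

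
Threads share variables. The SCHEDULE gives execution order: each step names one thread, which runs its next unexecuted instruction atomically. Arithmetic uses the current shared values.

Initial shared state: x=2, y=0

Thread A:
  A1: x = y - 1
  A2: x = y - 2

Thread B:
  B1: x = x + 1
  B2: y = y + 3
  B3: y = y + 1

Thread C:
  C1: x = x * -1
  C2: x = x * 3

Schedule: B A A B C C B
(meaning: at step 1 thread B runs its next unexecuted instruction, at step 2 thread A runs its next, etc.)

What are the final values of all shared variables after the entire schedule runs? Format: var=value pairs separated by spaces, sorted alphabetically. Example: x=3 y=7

Answer: x=6 y=4

Derivation:
Step 1: thread B executes B1 (x = x + 1). Shared: x=3 y=0. PCs: A@0 B@1 C@0
Step 2: thread A executes A1 (x = y - 1). Shared: x=-1 y=0. PCs: A@1 B@1 C@0
Step 3: thread A executes A2 (x = y - 2). Shared: x=-2 y=0. PCs: A@2 B@1 C@0
Step 4: thread B executes B2 (y = y + 3). Shared: x=-2 y=3. PCs: A@2 B@2 C@0
Step 5: thread C executes C1 (x = x * -1). Shared: x=2 y=3. PCs: A@2 B@2 C@1
Step 6: thread C executes C2 (x = x * 3). Shared: x=6 y=3. PCs: A@2 B@2 C@2
Step 7: thread B executes B3 (y = y + 1). Shared: x=6 y=4. PCs: A@2 B@3 C@2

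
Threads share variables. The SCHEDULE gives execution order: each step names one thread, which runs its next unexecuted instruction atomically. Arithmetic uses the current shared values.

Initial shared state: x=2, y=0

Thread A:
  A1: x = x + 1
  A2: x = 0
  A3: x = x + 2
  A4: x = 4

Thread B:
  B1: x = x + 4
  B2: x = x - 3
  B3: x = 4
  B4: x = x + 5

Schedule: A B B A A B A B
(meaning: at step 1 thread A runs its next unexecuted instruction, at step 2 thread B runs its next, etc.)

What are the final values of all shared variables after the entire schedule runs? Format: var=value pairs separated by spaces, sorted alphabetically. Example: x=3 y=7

Step 1: thread A executes A1 (x = x + 1). Shared: x=3 y=0. PCs: A@1 B@0
Step 2: thread B executes B1 (x = x + 4). Shared: x=7 y=0. PCs: A@1 B@1
Step 3: thread B executes B2 (x = x - 3). Shared: x=4 y=0. PCs: A@1 B@2
Step 4: thread A executes A2 (x = 0). Shared: x=0 y=0. PCs: A@2 B@2
Step 5: thread A executes A3 (x = x + 2). Shared: x=2 y=0. PCs: A@3 B@2
Step 6: thread B executes B3 (x = 4). Shared: x=4 y=0. PCs: A@3 B@3
Step 7: thread A executes A4 (x = 4). Shared: x=4 y=0. PCs: A@4 B@3
Step 8: thread B executes B4 (x = x + 5). Shared: x=9 y=0. PCs: A@4 B@4

Answer: x=9 y=0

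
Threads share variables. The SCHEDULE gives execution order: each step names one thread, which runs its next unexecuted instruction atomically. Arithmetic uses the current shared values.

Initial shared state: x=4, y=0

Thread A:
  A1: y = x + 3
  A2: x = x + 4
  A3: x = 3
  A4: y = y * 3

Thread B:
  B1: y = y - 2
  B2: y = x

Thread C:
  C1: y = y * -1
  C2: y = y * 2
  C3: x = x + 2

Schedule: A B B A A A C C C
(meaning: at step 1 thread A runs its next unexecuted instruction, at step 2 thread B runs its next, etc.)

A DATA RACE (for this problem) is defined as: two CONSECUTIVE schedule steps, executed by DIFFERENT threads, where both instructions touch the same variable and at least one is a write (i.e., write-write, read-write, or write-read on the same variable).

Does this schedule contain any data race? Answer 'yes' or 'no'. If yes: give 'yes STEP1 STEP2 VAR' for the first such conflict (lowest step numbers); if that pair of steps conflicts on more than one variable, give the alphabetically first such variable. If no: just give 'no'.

Answer: yes 1 2 y

Derivation:
Steps 1,2: A(y = x + 3) vs B(y = y - 2). RACE on y (W-W).
Steps 2,3: same thread (B). No race.
Steps 3,4: B(y = x) vs A(x = x + 4). RACE on x (R-W).
Steps 4,5: same thread (A). No race.
Steps 5,6: same thread (A). No race.
Steps 6,7: A(y = y * 3) vs C(y = y * -1). RACE on y (W-W).
Steps 7,8: same thread (C). No race.
Steps 8,9: same thread (C). No race.
First conflict at steps 1,2.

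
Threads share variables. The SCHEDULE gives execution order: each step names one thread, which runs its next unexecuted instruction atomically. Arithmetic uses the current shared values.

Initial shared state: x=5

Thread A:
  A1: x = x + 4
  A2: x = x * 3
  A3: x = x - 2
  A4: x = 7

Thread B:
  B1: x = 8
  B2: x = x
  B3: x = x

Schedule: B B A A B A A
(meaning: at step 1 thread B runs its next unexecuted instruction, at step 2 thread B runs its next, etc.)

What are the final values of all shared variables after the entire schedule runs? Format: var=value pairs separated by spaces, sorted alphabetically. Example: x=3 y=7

Answer: x=7

Derivation:
Step 1: thread B executes B1 (x = 8). Shared: x=8. PCs: A@0 B@1
Step 2: thread B executes B2 (x = x). Shared: x=8. PCs: A@0 B@2
Step 3: thread A executes A1 (x = x + 4). Shared: x=12. PCs: A@1 B@2
Step 4: thread A executes A2 (x = x * 3). Shared: x=36. PCs: A@2 B@2
Step 5: thread B executes B3 (x = x). Shared: x=36. PCs: A@2 B@3
Step 6: thread A executes A3 (x = x - 2). Shared: x=34. PCs: A@3 B@3
Step 7: thread A executes A4 (x = 7). Shared: x=7. PCs: A@4 B@3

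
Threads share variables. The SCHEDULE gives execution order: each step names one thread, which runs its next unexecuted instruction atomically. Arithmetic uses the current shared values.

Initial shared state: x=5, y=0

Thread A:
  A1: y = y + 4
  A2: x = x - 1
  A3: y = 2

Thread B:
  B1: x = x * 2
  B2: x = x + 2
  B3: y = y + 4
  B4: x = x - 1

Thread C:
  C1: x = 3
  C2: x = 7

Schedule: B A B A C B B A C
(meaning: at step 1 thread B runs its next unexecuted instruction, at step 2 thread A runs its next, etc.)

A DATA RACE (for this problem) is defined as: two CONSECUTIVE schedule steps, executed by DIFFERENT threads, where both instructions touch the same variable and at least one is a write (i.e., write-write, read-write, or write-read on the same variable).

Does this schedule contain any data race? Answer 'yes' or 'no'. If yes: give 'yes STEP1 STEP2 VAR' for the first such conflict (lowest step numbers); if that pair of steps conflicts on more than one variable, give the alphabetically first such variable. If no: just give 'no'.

Answer: yes 3 4 x

Derivation:
Steps 1,2: B(r=x,w=x) vs A(r=y,w=y). No conflict.
Steps 2,3: A(r=y,w=y) vs B(r=x,w=x). No conflict.
Steps 3,4: B(x = x + 2) vs A(x = x - 1). RACE on x (W-W).
Steps 4,5: A(x = x - 1) vs C(x = 3). RACE on x (W-W).
Steps 5,6: C(r=-,w=x) vs B(r=y,w=y). No conflict.
Steps 6,7: same thread (B). No race.
Steps 7,8: B(r=x,w=x) vs A(r=-,w=y). No conflict.
Steps 8,9: A(r=-,w=y) vs C(r=-,w=x). No conflict.
First conflict at steps 3,4.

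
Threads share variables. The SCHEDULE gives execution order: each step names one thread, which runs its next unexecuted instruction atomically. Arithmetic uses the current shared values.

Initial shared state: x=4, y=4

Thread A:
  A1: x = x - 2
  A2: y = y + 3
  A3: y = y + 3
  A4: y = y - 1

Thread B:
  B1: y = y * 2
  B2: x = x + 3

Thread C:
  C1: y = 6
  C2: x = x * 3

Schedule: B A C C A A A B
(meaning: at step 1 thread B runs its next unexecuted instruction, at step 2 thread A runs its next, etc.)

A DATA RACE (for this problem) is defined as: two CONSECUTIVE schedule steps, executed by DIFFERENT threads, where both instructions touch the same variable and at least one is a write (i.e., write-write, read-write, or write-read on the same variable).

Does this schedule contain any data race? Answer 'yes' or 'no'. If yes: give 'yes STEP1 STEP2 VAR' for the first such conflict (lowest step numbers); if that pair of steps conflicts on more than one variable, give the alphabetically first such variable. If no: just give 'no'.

Answer: no

Derivation:
Steps 1,2: B(r=y,w=y) vs A(r=x,w=x). No conflict.
Steps 2,3: A(r=x,w=x) vs C(r=-,w=y). No conflict.
Steps 3,4: same thread (C). No race.
Steps 4,5: C(r=x,w=x) vs A(r=y,w=y). No conflict.
Steps 5,6: same thread (A). No race.
Steps 6,7: same thread (A). No race.
Steps 7,8: A(r=y,w=y) vs B(r=x,w=x). No conflict.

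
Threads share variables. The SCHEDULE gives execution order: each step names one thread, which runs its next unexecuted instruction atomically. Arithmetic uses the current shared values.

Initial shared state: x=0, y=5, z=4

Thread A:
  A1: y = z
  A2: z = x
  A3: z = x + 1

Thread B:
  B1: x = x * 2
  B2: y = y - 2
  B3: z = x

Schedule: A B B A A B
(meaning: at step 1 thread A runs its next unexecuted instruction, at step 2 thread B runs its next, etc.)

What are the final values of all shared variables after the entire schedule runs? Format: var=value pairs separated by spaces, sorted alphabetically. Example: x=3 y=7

Answer: x=0 y=2 z=0

Derivation:
Step 1: thread A executes A1 (y = z). Shared: x=0 y=4 z=4. PCs: A@1 B@0
Step 2: thread B executes B1 (x = x * 2). Shared: x=0 y=4 z=4. PCs: A@1 B@1
Step 3: thread B executes B2 (y = y - 2). Shared: x=0 y=2 z=4. PCs: A@1 B@2
Step 4: thread A executes A2 (z = x). Shared: x=0 y=2 z=0. PCs: A@2 B@2
Step 5: thread A executes A3 (z = x + 1). Shared: x=0 y=2 z=1. PCs: A@3 B@2
Step 6: thread B executes B3 (z = x). Shared: x=0 y=2 z=0. PCs: A@3 B@3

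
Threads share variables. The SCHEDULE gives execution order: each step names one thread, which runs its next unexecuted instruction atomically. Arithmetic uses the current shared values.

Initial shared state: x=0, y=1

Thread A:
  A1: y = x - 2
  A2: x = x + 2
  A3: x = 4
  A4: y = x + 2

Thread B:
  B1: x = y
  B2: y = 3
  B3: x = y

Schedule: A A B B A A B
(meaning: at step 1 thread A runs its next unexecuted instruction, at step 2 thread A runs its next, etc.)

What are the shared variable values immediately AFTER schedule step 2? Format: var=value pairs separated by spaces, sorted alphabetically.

Answer: x=2 y=-2

Derivation:
Step 1: thread A executes A1 (y = x - 2). Shared: x=0 y=-2. PCs: A@1 B@0
Step 2: thread A executes A2 (x = x + 2). Shared: x=2 y=-2. PCs: A@2 B@0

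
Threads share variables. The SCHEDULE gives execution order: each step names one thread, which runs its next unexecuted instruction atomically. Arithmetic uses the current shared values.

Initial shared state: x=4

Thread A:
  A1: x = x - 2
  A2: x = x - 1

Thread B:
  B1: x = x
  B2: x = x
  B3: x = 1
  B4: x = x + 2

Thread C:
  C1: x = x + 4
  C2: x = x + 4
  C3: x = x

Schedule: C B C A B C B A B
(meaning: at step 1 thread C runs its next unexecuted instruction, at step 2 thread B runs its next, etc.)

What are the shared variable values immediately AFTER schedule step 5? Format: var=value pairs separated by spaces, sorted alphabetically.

Answer: x=10

Derivation:
Step 1: thread C executes C1 (x = x + 4). Shared: x=8. PCs: A@0 B@0 C@1
Step 2: thread B executes B1 (x = x). Shared: x=8. PCs: A@0 B@1 C@1
Step 3: thread C executes C2 (x = x + 4). Shared: x=12. PCs: A@0 B@1 C@2
Step 4: thread A executes A1 (x = x - 2). Shared: x=10. PCs: A@1 B@1 C@2
Step 5: thread B executes B2 (x = x). Shared: x=10. PCs: A@1 B@2 C@2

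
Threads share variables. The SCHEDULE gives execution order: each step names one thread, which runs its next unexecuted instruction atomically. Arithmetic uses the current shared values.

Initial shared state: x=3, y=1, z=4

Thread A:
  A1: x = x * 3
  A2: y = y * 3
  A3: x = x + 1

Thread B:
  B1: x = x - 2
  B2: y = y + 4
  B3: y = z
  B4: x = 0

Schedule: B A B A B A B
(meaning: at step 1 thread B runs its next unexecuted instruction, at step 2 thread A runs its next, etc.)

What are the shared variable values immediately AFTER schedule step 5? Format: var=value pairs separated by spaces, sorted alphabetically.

Answer: x=3 y=4 z=4

Derivation:
Step 1: thread B executes B1 (x = x - 2). Shared: x=1 y=1 z=4. PCs: A@0 B@1
Step 2: thread A executes A1 (x = x * 3). Shared: x=3 y=1 z=4. PCs: A@1 B@1
Step 3: thread B executes B2 (y = y + 4). Shared: x=3 y=5 z=4. PCs: A@1 B@2
Step 4: thread A executes A2 (y = y * 3). Shared: x=3 y=15 z=4. PCs: A@2 B@2
Step 5: thread B executes B3 (y = z). Shared: x=3 y=4 z=4. PCs: A@2 B@3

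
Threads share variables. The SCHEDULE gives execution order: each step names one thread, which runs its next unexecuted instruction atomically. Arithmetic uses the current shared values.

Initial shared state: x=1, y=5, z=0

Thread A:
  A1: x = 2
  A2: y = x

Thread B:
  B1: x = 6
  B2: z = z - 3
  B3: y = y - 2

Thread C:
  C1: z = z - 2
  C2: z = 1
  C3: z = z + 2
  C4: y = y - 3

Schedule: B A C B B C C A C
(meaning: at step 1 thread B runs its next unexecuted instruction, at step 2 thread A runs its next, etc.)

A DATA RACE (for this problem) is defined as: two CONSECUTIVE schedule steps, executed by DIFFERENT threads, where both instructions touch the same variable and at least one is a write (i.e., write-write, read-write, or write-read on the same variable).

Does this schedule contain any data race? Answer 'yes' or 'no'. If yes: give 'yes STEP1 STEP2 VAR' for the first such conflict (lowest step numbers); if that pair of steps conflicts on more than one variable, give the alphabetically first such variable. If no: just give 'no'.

Answer: yes 1 2 x

Derivation:
Steps 1,2: B(x = 6) vs A(x = 2). RACE on x (W-W).
Steps 2,3: A(r=-,w=x) vs C(r=z,w=z). No conflict.
Steps 3,4: C(z = z - 2) vs B(z = z - 3). RACE on z (W-W).
Steps 4,5: same thread (B). No race.
Steps 5,6: B(r=y,w=y) vs C(r=-,w=z). No conflict.
Steps 6,7: same thread (C). No race.
Steps 7,8: C(r=z,w=z) vs A(r=x,w=y). No conflict.
Steps 8,9: A(y = x) vs C(y = y - 3). RACE on y (W-W).
First conflict at steps 1,2.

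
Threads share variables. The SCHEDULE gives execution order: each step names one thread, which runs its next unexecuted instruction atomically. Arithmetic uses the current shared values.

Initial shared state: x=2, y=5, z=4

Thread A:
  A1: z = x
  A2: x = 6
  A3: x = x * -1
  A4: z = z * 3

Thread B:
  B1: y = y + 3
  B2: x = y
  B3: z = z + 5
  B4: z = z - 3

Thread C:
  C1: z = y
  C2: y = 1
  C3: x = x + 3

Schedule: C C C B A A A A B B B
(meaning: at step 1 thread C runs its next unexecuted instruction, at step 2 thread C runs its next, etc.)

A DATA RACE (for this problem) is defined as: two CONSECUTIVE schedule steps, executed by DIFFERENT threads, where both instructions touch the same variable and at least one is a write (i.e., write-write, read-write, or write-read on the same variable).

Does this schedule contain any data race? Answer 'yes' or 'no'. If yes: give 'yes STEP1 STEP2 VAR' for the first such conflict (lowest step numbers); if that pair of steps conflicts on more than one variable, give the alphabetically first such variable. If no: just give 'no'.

Steps 1,2: same thread (C). No race.
Steps 2,3: same thread (C). No race.
Steps 3,4: C(r=x,w=x) vs B(r=y,w=y). No conflict.
Steps 4,5: B(r=y,w=y) vs A(r=x,w=z). No conflict.
Steps 5,6: same thread (A). No race.
Steps 6,7: same thread (A). No race.
Steps 7,8: same thread (A). No race.
Steps 8,9: A(r=z,w=z) vs B(r=y,w=x). No conflict.
Steps 9,10: same thread (B). No race.
Steps 10,11: same thread (B). No race.

Answer: no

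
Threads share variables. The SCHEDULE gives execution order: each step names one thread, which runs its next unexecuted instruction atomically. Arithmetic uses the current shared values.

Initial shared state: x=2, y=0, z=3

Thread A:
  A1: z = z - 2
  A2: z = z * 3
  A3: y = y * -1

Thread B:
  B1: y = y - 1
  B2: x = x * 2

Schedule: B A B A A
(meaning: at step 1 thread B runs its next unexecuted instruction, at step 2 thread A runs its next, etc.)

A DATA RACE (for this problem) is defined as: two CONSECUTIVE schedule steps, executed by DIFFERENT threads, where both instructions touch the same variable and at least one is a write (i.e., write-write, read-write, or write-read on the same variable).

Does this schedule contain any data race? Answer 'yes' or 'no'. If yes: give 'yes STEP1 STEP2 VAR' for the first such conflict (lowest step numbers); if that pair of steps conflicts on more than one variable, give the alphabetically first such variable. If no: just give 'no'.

Answer: no

Derivation:
Steps 1,2: B(r=y,w=y) vs A(r=z,w=z). No conflict.
Steps 2,3: A(r=z,w=z) vs B(r=x,w=x). No conflict.
Steps 3,4: B(r=x,w=x) vs A(r=z,w=z). No conflict.
Steps 4,5: same thread (A). No race.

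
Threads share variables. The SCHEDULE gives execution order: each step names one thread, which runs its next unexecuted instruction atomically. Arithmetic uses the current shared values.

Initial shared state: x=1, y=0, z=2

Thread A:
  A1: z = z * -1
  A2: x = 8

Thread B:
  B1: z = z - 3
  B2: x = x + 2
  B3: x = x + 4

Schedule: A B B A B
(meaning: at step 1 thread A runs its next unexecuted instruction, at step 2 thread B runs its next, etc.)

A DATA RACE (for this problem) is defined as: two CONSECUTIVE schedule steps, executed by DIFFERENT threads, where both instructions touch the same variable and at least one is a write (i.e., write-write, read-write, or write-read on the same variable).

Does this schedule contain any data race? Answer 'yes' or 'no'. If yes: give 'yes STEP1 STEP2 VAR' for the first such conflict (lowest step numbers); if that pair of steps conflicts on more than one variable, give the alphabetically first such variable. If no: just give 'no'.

Answer: yes 1 2 z

Derivation:
Steps 1,2: A(z = z * -1) vs B(z = z - 3). RACE on z (W-W).
Steps 2,3: same thread (B). No race.
Steps 3,4: B(x = x + 2) vs A(x = 8). RACE on x (W-W).
Steps 4,5: A(x = 8) vs B(x = x + 4). RACE on x (W-W).
First conflict at steps 1,2.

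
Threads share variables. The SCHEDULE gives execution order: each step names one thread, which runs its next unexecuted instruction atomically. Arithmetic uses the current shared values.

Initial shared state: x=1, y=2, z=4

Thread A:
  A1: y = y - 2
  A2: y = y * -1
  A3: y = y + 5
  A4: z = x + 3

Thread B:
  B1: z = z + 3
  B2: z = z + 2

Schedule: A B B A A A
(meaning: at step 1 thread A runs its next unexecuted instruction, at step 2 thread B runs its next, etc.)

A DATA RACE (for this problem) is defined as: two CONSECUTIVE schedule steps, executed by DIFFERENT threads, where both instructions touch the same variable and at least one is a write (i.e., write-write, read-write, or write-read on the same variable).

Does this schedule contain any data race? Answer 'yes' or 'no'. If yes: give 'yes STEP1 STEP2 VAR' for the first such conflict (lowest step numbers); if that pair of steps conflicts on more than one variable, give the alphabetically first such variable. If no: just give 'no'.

Steps 1,2: A(r=y,w=y) vs B(r=z,w=z). No conflict.
Steps 2,3: same thread (B). No race.
Steps 3,4: B(r=z,w=z) vs A(r=y,w=y). No conflict.
Steps 4,5: same thread (A). No race.
Steps 5,6: same thread (A). No race.

Answer: no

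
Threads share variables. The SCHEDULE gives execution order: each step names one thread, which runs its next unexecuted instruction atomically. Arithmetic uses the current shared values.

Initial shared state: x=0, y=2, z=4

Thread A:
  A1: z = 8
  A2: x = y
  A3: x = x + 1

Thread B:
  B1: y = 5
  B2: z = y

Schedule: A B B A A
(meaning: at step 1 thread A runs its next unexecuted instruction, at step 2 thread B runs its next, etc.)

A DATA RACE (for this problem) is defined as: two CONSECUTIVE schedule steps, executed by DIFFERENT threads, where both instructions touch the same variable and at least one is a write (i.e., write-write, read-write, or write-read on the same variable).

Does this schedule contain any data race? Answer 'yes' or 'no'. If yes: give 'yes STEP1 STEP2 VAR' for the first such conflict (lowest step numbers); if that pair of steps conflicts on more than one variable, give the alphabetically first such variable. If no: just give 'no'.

Steps 1,2: A(r=-,w=z) vs B(r=-,w=y). No conflict.
Steps 2,3: same thread (B). No race.
Steps 3,4: B(r=y,w=z) vs A(r=y,w=x). No conflict.
Steps 4,5: same thread (A). No race.

Answer: no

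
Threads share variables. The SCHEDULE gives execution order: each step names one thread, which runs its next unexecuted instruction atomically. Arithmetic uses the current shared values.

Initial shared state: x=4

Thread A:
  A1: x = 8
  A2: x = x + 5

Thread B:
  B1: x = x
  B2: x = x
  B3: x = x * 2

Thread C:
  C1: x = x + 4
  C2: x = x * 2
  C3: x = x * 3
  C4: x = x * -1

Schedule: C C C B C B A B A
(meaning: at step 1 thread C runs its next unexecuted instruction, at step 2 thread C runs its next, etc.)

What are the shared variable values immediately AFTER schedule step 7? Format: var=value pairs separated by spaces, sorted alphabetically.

Step 1: thread C executes C1 (x = x + 4). Shared: x=8. PCs: A@0 B@0 C@1
Step 2: thread C executes C2 (x = x * 2). Shared: x=16. PCs: A@0 B@0 C@2
Step 3: thread C executes C3 (x = x * 3). Shared: x=48. PCs: A@0 B@0 C@3
Step 4: thread B executes B1 (x = x). Shared: x=48. PCs: A@0 B@1 C@3
Step 5: thread C executes C4 (x = x * -1). Shared: x=-48. PCs: A@0 B@1 C@4
Step 6: thread B executes B2 (x = x). Shared: x=-48. PCs: A@0 B@2 C@4
Step 7: thread A executes A1 (x = 8). Shared: x=8. PCs: A@1 B@2 C@4

Answer: x=8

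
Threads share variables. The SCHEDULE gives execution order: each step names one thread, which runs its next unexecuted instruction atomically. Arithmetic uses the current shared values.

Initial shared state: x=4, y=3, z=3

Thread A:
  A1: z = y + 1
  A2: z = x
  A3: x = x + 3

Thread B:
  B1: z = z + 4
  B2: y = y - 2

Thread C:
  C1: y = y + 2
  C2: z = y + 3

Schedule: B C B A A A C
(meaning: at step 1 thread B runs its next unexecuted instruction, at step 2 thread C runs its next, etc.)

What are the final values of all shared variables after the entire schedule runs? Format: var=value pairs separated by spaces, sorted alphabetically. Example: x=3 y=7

Step 1: thread B executes B1 (z = z + 4). Shared: x=4 y=3 z=7. PCs: A@0 B@1 C@0
Step 2: thread C executes C1 (y = y + 2). Shared: x=4 y=5 z=7. PCs: A@0 B@1 C@1
Step 3: thread B executes B2 (y = y - 2). Shared: x=4 y=3 z=7. PCs: A@0 B@2 C@1
Step 4: thread A executes A1 (z = y + 1). Shared: x=4 y=3 z=4. PCs: A@1 B@2 C@1
Step 5: thread A executes A2 (z = x). Shared: x=4 y=3 z=4. PCs: A@2 B@2 C@1
Step 6: thread A executes A3 (x = x + 3). Shared: x=7 y=3 z=4. PCs: A@3 B@2 C@1
Step 7: thread C executes C2 (z = y + 3). Shared: x=7 y=3 z=6. PCs: A@3 B@2 C@2

Answer: x=7 y=3 z=6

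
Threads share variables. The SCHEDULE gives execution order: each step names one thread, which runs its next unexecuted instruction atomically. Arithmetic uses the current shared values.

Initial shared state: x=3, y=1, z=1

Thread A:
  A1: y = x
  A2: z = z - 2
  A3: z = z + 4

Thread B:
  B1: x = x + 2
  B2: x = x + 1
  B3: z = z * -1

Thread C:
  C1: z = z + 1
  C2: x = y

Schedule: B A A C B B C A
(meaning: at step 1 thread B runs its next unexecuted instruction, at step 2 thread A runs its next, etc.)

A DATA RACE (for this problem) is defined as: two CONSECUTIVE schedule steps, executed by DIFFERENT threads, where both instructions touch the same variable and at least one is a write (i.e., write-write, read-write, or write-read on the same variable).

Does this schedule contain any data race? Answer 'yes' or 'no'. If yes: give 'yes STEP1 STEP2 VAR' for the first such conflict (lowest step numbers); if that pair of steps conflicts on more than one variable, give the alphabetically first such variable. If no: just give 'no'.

Steps 1,2: B(x = x + 2) vs A(y = x). RACE on x (W-R).
Steps 2,3: same thread (A). No race.
Steps 3,4: A(z = z - 2) vs C(z = z + 1). RACE on z (W-W).
Steps 4,5: C(r=z,w=z) vs B(r=x,w=x). No conflict.
Steps 5,6: same thread (B). No race.
Steps 6,7: B(r=z,w=z) vs C(r=y,w=x). No conflict.
Steps 7,8: C(r=y,w=x) vs A(r=z,w=z). No conflict.
First conflict at steps 1,2.

Answer: yes 1 2 x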